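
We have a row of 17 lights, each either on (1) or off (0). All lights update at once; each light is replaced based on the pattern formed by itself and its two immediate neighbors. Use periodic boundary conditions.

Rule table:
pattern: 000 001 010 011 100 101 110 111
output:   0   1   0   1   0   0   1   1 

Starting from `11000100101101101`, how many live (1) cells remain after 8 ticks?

14

11001001001101101
11010010011101101
11000100111101101
11001001111101101
11010011111101101
11000111111101101
11001111111101101
11011111111101101
count of 1: 14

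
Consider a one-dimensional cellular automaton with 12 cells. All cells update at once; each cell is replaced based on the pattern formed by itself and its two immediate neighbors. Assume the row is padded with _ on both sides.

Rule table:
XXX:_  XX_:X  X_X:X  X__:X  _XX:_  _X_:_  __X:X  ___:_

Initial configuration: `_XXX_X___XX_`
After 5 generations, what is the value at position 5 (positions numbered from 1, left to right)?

X__XX_X_X_XX
_XX_XX_X_X_X
X_XX_XX_X_X_
_X_XX_XX_X_X
X_X_XX_XX_X_
position 5 holds X

X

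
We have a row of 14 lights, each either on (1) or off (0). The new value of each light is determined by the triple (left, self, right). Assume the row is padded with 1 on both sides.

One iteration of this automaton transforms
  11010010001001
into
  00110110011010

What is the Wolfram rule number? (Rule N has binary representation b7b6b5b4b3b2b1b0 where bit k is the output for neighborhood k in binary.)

38

position 0: 111 → 0  (bit 7 = 0)
position 1: 110 → 0  (bit 6 = 0)
position 2: 101 → 1  (bit 5 = 1)
position 4: 100 → 0  (bit 4 = 0)
position 13: 011 → 0  (bit 3 = 0)
position 3: 010 → 1  (bit 2 = 1)
position 5: 001 → 1  (bit 1 = 1)
position 8: 000 → 0  (bit 0 = 0)
bits b7..b0 = 00100110 = 38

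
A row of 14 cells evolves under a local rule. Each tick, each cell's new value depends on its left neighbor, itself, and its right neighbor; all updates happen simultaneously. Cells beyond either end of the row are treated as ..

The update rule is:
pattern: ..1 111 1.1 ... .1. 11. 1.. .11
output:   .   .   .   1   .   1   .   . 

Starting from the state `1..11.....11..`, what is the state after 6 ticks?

1...1.111..1.1

....1.111..1.1
111.....1.....
..1.111...1111
1.....1.1....1
..111.....11..
1...1.111..1.1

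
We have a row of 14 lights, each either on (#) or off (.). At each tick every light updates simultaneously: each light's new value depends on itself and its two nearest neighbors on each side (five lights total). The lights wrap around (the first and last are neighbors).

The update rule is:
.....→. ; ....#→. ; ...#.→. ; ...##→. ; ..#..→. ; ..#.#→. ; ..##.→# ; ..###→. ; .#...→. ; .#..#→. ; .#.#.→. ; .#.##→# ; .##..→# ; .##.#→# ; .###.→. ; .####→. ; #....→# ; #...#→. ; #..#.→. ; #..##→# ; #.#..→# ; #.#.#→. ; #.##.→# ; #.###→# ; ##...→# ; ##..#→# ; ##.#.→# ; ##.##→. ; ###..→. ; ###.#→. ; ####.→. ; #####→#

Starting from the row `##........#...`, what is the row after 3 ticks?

....####......

####..........
....##........
....####......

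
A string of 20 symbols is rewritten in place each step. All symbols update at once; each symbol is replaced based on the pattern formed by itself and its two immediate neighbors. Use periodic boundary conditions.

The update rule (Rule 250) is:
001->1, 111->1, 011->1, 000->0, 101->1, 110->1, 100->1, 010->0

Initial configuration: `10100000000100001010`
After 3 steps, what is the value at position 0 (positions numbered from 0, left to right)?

0

01010000001010010101
10101000010101101010
01010100101011110101
position 0 holds 0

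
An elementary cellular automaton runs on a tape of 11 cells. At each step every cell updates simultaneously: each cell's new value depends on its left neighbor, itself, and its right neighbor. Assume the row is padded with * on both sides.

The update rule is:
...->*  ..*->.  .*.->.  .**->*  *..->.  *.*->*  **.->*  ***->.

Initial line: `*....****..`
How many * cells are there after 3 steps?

5

step 1: *.**.*..*..
step 2: *****......
step 3: ....*.****.
count of *: 5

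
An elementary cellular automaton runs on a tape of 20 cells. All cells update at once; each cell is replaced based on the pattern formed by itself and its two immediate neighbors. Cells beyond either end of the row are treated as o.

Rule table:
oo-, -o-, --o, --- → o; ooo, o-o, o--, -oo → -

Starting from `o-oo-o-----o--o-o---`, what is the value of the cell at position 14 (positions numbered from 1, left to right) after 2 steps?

step 1: o--o-o-ooooo-oo-o-oo
step 2: o-oo-o-----o--o-o---
position 14 holds -

-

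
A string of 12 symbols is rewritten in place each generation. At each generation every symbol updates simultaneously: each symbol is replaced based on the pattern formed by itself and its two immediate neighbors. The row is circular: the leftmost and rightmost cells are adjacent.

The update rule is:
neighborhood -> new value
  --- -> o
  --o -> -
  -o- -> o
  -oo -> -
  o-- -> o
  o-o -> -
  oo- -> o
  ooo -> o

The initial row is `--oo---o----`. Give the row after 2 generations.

o--ooo-ooooo
oo--oo--oooo

oo--oo--oooo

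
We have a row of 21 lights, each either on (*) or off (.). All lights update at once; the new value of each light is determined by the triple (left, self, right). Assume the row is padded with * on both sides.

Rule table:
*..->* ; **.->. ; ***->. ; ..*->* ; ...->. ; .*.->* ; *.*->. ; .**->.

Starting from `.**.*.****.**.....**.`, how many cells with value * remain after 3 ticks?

....*........*...*...
*..***......***.***.*
.**...*....*.........
count of *: 4

4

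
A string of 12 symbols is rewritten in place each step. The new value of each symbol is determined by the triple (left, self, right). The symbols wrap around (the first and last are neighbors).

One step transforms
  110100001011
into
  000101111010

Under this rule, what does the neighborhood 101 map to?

0

At position 2 the neighborhood is 101; the next row has 0 there.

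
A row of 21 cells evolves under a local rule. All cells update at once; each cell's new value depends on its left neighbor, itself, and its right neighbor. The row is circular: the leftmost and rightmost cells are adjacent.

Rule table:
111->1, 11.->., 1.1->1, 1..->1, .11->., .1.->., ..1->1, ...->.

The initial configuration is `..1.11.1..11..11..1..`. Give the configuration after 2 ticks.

tick 1: .1.1..1.11..11..11.1.
tick 2: 1.1.11.1..11..11..1.1

1.1.11.1..11..11..1.1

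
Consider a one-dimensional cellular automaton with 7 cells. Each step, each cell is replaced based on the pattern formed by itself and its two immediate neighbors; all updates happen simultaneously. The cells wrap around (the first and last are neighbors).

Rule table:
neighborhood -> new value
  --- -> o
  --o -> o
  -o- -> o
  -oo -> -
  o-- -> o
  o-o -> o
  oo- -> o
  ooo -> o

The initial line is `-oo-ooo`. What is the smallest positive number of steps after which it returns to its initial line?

o-oo-oo
oo-oo-o
ooo-oo-
-ooo-oo
o-ooo-o
oo-ooo-
-oo-ooo

7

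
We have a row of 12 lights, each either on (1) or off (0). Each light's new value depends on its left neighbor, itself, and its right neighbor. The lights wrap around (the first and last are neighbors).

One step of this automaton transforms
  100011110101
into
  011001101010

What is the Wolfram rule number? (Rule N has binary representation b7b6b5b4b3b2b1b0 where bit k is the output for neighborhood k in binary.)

position 5: 111 → 1  (bit 7 = 1)
position 0: 110 → 0  (bit 6 = 0)
position 8: 101 → 1  (bit 5 = 1)
position 1: 100 → 1  (bit 4 = 1)
position 4: 011 → 0  (bit 3 = 0)
position 9: 010 → 0  (bit 2 = 0)
position 3: 001 → 0  (bit 1 = 0)
position 2: 000 → 1  (bit 0 = 1)
bits b7..b0 = 10110001 = 177

177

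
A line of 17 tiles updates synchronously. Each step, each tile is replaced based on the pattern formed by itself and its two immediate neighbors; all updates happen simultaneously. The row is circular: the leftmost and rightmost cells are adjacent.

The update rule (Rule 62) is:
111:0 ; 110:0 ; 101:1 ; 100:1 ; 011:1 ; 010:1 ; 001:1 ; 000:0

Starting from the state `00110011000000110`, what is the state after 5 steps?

step 1: 01101110100001101
step 2: 11011001110011011
step 3: 00110111001110110
step 4: 01101100111001101
step 5: 11011011100111011

11011011100111011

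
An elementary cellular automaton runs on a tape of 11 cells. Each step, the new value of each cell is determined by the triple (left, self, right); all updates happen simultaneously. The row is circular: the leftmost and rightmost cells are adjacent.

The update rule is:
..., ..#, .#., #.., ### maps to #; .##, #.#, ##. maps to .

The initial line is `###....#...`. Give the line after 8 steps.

####.####.#

step 1: .#.########
step 2: .#..######.
step 3: ####.####.#
step 4: ###...##...
step 5: .#.###..###
step 6: .#..#.##.#.
step 7: #####....##
step 8: ####.####.#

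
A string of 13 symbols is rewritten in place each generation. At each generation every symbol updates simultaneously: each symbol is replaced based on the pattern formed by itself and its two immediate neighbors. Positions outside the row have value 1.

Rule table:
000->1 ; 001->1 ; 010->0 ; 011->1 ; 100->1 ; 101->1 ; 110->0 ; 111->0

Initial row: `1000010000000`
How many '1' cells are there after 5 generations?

9

0111101111111
1100011000000
0011110111111
1110001100000
0001111011111
count of 1: 9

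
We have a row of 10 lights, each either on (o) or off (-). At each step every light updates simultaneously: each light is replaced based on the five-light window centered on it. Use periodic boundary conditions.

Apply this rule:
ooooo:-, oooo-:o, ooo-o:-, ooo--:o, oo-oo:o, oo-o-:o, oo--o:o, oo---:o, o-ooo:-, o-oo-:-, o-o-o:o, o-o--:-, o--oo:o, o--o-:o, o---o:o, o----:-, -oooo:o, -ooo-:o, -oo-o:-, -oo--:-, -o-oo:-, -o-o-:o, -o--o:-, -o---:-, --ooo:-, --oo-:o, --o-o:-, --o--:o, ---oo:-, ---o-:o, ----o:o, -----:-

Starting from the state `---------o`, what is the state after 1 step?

-------ooo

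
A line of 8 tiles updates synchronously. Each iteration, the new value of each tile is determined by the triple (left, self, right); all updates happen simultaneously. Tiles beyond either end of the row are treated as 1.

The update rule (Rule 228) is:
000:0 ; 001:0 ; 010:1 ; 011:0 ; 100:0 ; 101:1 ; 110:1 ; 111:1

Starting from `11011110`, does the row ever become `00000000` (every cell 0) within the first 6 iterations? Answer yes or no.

11101111
11110111
11111011
11111101
11111110
11111111
iteration 6 is 11111111, still not uniform 0

no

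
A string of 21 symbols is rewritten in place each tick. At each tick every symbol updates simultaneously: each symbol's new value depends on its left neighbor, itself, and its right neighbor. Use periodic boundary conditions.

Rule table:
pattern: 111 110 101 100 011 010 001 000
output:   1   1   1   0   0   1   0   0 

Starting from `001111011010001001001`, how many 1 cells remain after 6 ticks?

000111101110001001001
000011110110001001001
000001111010001001001
000000111110001001001
000000011110001001001
000000001110001001001
count of 1: 6

6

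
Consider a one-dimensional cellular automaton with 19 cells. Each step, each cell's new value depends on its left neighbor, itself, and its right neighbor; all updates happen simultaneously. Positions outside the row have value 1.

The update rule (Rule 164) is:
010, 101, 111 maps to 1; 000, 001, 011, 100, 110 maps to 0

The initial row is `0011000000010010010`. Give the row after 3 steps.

0000000000010010011
0000000000010010001
0000000000010010000

0000000000010010000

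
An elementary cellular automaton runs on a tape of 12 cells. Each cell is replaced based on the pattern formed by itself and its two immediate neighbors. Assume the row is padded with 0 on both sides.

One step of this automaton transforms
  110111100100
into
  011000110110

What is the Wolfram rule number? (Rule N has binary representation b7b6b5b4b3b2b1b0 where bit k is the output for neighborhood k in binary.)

position 4: 111 → 0  (bit 7 = 0)
position 1: 110 → 1  (bit 6 = 1)
position 2: 101 → 1  (bit 5 = 1)
position 7: 100 → 1  (bit 4 = 1)
position 0: 011 → 0  (bit 3 = 0)
position 9: 010 → 1  (bit 2 = 1)
position 8: 001 → 0  (bit 1 = 0)
position 11: 000 → 0  (bit 0 = 0)
bits b7..b0 = 01110100 = 116

116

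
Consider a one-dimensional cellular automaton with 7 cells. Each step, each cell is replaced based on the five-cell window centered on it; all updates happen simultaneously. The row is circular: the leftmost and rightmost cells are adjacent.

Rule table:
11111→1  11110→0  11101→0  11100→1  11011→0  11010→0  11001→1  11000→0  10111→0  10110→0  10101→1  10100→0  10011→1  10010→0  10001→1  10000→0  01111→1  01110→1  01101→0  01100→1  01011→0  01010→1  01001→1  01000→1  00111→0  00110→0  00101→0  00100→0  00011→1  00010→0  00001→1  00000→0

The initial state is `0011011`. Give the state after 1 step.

1100001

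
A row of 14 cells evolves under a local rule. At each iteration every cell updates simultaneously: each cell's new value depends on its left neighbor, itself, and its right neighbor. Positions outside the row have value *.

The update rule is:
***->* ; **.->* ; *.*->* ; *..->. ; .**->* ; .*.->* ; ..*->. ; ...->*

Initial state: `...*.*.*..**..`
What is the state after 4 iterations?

********..**..

iteration 1: .*.*****..**..
iteration 2: ********..**..
iteration 3: ********..**..  (fixed point — unchanged through iteration 4)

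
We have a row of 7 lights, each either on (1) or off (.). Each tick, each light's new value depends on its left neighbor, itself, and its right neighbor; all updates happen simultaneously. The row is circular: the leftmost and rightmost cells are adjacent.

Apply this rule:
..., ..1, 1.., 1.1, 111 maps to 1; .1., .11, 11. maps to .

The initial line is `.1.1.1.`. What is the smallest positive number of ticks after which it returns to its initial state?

2

1.1.1.1
.1.1.1.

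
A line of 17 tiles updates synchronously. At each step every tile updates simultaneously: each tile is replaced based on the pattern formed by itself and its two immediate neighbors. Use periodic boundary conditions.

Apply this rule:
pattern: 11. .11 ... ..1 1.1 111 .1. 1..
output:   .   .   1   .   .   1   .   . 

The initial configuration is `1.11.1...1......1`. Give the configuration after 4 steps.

step 1: .......1...1111..
step 2: 111111...1..11..1
step 3: 11111..1.........
step 4: .111.....1111111.

.111.....1111111.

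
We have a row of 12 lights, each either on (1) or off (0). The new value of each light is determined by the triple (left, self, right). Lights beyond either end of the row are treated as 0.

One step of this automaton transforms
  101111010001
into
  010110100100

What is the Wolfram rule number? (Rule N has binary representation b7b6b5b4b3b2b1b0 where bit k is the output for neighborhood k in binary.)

position 3: 111 → 1  (bit 7 = 1)
position 5: 110 → 0  (bit 6 = 0)
position 1: 101 → 1  (bit 5 = 1)
position 8: 100 → 0  (bit 4 = 0)
position 2: 011 → 0  (bit 3 = 0)
position 0: 010 → 0  (bit 2 = 0)
position 10: 001 → 0  (bit 1 = 0)
position 9: 000 → 1  (bit 0 = 1)
bits b7..b0 = 10100001 = 161

161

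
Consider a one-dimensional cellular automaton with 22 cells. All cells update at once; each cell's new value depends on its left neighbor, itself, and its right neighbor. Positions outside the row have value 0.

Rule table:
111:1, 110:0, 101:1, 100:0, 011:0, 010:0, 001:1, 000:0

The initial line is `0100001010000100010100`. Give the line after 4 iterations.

1000010100001000101000
0000101000010001010000
0001010000100010100000
0010100001000101000000

0010100001000101000000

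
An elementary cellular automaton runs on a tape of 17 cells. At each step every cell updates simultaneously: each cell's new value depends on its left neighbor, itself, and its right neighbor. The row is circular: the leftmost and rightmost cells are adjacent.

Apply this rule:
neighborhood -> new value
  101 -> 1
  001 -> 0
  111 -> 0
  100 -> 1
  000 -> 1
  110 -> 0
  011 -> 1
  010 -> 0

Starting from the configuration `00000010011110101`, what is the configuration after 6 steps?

11111001010001010
10000100101100101
01110010011010011
11001001010101010
10100100101010101
01010010010101011

01010010010101011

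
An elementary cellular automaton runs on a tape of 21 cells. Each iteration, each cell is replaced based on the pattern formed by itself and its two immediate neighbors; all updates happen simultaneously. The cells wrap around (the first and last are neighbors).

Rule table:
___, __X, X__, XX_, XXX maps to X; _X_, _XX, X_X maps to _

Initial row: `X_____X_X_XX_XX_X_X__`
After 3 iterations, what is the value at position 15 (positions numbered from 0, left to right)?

_XXXXX_____X__X____XX
__XXXXXXXXX_XX_XXXX_X
XX_XXXXXXXX__X__XXX__
position 15 holds _

_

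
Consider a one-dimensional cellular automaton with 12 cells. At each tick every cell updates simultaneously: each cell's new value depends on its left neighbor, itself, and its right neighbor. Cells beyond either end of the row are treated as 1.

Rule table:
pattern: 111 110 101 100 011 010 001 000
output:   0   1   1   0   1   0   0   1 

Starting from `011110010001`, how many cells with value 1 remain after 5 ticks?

5

110010000101
010000110011
100110110010
100111110001
100100010101
count of 1: 5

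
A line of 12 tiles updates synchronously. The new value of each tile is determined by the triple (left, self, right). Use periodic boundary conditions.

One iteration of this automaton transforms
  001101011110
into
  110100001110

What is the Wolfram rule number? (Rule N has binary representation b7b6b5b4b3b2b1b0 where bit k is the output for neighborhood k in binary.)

195

position 8: 111 → 1  (bit 7 = 1)
position 3: 110 → 1  (bit 6 = 1)
position 4: 101 → 0  (bit 5 = 0)
position 11: 100 → 0  (bit 4 = 0)
position 2: 011 → 0  (bit 3 = 0)
position 5: 010 → 0  (bit 2 = 0)
position 1: 001 → 1  (bit 1 = 1)
position 0: 000 → 1  (bit 0 = 1)
bits b7..b0 = 11000011 = 195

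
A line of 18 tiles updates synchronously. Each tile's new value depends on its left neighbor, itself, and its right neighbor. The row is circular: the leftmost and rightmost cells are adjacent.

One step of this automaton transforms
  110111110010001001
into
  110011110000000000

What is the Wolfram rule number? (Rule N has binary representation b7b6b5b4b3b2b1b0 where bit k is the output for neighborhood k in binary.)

position 0: 111 → 1  (bit 7 = 1)
position 1: 110 → 1  (bit 6 = 1)
position 2: 101 → 0  (bit 5 = 0)
position 8: 100 → 0  (bit 4 = 0)
position 3: 011 → 0  (bit 3 = 0)
position 10: 010 → 0  (bit 2 = 0)
position 9: 001 → 0  (bit 1 = 0)
position 12: 000 → 0  (bit 0 = 0)
bits b7..b0 = 11000000 = 192

192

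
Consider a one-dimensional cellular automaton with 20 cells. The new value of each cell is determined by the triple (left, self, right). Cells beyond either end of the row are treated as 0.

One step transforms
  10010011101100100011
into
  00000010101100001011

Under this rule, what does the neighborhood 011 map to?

1

At position 6 the neighborhood is 011; the next row has 1 there.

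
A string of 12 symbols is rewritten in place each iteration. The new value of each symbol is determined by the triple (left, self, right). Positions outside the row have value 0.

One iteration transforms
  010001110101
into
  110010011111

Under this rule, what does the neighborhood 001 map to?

1

At position 0 the neighborhood is 001; the next row has 1 there.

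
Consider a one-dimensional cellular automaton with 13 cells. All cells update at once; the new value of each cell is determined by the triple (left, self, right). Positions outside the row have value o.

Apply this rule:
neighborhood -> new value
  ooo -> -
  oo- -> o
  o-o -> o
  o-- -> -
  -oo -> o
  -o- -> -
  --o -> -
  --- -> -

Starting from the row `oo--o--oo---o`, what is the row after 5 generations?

o------oo---o

-o-----oo---o
o------oo---o
o------oo---o  (fixed point — unchanged through generation 5)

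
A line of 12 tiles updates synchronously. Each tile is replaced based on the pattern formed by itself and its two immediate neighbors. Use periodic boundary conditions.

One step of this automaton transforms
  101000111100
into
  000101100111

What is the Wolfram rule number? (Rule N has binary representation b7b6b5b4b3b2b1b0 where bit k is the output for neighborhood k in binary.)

position 7: 111 → 0  (bit 7 = 0)
position 9: 110 → 1  (bit 6 = 1)
position 1: 101 → 0  (bit 5 = 0)
position 3: 100 → 1  (bit 4 = 1)
position 6: 011 → 1  (bit 3 = 1)
position 0: 010 → 0  (bit 2 = 0)
position 5: 001 → 1  (bit 1 = 1)
position 4: 000 → 0  (bit 0 = 0)
bits b7..b0 = 01011010 = 90

90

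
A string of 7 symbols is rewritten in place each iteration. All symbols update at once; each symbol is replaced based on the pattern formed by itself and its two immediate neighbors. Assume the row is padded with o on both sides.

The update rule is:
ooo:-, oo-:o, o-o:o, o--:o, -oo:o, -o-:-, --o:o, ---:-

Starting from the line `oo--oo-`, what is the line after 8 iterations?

-----oo

iteration 1: -oooooo
iteration 2: oo-----
iteration 3: -oo---o
iteration 4: oooo-oo
iteration 5: ---ooo-
iteration 6: o-oo-oo
iteration 7: oooooo-
iteration 8: -----oo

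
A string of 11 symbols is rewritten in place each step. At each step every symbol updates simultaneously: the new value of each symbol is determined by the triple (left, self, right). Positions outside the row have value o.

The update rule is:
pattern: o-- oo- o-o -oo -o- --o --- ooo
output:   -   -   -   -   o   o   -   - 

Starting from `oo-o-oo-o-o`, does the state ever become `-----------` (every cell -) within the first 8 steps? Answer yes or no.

no

---o----o--
--oo---oo-o
-o----o----
-o---oo---o
-o--o----o-
-o-oo---oo-
-o-----o---
-o----oo--o
step 8 is -o----oo--o, still not uniform -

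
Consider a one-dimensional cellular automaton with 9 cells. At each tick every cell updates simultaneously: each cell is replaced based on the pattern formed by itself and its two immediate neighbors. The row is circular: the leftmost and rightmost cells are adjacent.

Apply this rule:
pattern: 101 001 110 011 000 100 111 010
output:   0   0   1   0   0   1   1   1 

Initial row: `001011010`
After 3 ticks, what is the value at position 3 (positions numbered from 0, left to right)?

1

001001011
101101001
100101100
position 3 holds 1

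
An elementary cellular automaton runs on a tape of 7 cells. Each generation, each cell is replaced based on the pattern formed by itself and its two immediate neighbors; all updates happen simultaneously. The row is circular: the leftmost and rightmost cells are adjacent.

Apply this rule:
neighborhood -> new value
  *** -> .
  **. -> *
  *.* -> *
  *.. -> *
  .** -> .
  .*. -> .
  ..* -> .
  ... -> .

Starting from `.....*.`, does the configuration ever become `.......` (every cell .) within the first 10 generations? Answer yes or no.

no

......*
*......
.*.....
..*....
...*...
....*..
.....*.  (repeats generation 0; period 7)
generation 10: .*.....
generation 10 is .*....., still not uniform .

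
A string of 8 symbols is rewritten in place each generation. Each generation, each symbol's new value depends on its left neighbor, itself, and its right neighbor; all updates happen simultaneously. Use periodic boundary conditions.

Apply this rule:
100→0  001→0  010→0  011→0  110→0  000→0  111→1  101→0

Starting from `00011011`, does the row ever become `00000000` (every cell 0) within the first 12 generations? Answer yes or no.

00000000
all cells are 0 at generation 1

yes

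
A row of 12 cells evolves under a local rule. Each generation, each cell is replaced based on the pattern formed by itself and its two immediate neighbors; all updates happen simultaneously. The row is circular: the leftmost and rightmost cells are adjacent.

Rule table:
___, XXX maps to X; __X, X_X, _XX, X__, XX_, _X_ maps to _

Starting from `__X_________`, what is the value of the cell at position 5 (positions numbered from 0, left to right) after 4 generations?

X___XXXXXXXX
__X__XXXXXXX
______XXXXX_
XXXXX__XXX__
position 5 holds _

_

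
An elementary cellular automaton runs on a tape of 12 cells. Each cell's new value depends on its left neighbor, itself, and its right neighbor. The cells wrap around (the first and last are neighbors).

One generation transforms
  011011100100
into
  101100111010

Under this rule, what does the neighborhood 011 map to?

0

At position 1 the neighborhood is 011; the next row has 0 there.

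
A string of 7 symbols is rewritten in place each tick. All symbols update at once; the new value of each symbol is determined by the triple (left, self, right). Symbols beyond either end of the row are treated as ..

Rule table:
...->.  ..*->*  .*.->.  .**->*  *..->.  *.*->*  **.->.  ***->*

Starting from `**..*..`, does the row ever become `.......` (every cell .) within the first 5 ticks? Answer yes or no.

yes

*..*...
..*....
.*.....
*......
.......
all cells are . at tick 5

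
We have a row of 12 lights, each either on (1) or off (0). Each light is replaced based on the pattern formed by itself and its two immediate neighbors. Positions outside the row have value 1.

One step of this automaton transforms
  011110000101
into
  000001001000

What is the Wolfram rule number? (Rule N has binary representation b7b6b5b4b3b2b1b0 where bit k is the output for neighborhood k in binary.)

18

position 2: 111 → 0  (bit 7 = 0)
position 4: 110 → 0  (bit 6 = 0)
position 0: 101 → 0  (bit 5 = 0)
position 5: 100 → 1  (bit 4 = 1)
position 1: 011 → 0  (bit 3 = 0)
position 9: 010 → 0  (bit 2 = 0)
position 8: 001 → 1  (bit 1 = 1)
position 6: 000 → 0  (bit 0 = 0)
bits b7..b0 = 00010010 = 18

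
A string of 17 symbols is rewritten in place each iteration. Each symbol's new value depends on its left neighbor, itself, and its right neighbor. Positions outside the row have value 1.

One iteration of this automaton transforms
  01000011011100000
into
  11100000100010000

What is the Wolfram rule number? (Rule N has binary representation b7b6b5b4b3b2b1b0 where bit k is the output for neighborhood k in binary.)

position 10: 111 → 0  (bit 7 = 0)
position 7: 110 → 0  (bit 6 = 0)
position 0: 101 → 1  (bit 5 = 1)
position 2: 100 → 1  (bit 4 = 1)
position 6: 011 → 0  (bit 3 = 0)
position 1: 010 → 1  (bit 2 = 1)
position 5: 001 → 0  (bit 1 = 0)
position 3: 000 → 0  (bit 0 = 0)
bits b7..b0 = 00110100 = 52

52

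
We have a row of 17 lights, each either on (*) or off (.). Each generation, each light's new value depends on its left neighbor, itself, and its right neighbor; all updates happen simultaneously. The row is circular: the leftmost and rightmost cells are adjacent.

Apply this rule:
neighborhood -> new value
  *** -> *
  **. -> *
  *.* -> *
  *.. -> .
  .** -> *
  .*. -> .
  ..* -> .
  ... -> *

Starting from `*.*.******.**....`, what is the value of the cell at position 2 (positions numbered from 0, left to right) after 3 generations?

*

generation 1: .*.**********.**.
generation 2: ..**************.
generation 3: *.**************.
position 2 holds *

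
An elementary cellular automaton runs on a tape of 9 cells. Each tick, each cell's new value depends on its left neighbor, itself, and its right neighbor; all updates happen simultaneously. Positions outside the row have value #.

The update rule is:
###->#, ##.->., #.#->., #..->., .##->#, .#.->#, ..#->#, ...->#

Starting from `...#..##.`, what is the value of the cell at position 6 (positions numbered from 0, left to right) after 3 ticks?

.###.##..
.##..#..#
.#..##.##
position 6 holds .

.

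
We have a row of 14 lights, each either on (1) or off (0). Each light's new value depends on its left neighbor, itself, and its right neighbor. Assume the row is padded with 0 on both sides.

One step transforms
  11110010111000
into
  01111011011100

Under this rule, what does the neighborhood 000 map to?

At position 12 the neighborhood is 000; the next row has 0 there.

0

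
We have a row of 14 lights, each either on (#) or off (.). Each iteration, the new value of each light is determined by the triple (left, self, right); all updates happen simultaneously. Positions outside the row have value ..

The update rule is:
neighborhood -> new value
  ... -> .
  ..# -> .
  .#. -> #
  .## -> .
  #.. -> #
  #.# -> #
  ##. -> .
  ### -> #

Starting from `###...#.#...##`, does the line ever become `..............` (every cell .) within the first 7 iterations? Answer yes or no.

.#.#..####....
.####..##.#...
..##.#...###..
....###...#.#.
.....#.#..####
.....####..##.
......##.#...#
iteration 7 is ......##.#...#, still not uniform .

no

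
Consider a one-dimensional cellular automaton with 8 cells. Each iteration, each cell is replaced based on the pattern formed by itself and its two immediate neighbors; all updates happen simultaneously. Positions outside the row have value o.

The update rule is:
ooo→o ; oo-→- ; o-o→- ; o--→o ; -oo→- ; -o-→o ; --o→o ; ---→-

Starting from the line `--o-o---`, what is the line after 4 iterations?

--oo--o-

ooo-oo-o
oo------
o-o----o
--oo--o-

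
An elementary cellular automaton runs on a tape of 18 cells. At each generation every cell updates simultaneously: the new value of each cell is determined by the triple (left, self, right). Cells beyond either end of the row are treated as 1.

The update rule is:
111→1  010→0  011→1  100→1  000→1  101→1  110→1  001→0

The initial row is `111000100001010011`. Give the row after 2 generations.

111111011110010111

111110011100101011
111111011110010111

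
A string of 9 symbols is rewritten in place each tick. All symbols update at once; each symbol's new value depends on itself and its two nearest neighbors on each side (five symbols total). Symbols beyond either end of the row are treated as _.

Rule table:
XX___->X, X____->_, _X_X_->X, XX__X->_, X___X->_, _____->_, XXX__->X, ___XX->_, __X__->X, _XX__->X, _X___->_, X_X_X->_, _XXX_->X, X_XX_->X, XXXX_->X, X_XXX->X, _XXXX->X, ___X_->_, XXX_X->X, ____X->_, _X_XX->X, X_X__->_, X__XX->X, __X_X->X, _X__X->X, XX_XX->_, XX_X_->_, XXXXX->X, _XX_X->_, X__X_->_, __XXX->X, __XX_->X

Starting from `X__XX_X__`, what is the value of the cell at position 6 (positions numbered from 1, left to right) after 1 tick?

XXXX_____
position 6 holds _

_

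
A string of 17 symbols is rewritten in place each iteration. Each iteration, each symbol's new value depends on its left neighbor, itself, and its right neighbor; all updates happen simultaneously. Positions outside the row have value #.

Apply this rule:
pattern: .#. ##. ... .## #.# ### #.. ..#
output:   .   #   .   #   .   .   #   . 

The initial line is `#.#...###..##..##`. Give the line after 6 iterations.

...###....###....

#..#..#.##.###.#.
##..#...##.#.#...
.##..#..##....#..
.###..#.###....#.
.#.##...#.##.....
...###....###....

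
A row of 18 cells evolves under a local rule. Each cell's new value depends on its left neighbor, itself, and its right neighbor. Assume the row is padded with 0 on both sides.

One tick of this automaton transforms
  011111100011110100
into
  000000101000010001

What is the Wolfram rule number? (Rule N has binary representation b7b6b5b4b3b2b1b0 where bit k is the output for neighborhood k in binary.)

position 2: 111 → 0  (bit 7 = 0)
position 6: 110 → 1  (bit 6 = 1)
position 14: 101 → 0  (bit 5 = 0)
position 7: 100 → 0  (bit 4 = 0)
position 1: 011 → 0  (bit 3 = 0)
position 15: 010 → 0  (bit 2 = 0)
position 0: 001 → 0  (bit 1 = 0)
position 8: 000 → 1  (bit 0 = 1)
bits b7..b0 = 01000001 = 65

65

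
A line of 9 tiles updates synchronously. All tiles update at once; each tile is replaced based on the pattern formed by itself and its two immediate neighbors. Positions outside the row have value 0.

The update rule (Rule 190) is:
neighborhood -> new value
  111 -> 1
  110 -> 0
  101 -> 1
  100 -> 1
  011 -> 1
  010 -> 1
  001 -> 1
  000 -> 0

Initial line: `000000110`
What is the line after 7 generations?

generation 1: 000001101
generation 2: 000011011
generation 3: 000110110
generation 4: 001101101
generation 5: 011011011
generation 6: 110110110
generation 7: 101101101

101101101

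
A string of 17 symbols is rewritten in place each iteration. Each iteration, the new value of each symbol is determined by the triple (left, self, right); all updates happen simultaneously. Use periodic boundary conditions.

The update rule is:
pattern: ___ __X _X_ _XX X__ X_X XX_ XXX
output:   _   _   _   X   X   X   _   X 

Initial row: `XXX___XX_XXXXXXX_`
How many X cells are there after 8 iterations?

XX_X__X_XXXXXXX_X
X_X_X__XXXXXXX_XX
_X_X_X_XXXXXX_XXX
X_X_X_XXXXXX_XXX_
_X_X_XXXXXX_XXX_X
X_X_XXXXXX_XXX_X_
_X_XXXXXX_XXX_X_X
X_XXXXXX_XXX_X_X_
count of X: 12

12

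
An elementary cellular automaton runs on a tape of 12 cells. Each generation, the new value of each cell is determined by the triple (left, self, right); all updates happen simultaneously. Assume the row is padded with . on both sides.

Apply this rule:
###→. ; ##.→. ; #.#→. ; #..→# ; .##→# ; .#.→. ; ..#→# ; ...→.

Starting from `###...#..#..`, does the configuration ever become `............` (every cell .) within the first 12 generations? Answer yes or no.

generation 1: #..#.#.##.#.
generation 2: .##....#...#
generation 3: ##.#..#.#.#.
generation 4: #...##.....#
generation 5: .#.##.#...#.
generation 6: #..#...#.#.#
generation 7: .##.#.#.....
generation 8: ##.....#....
generation 9: #.#...#.#...
generation 10: ...#.#...#..
generation 11: ..#...#.#.#.
generation 12: .#.#.#.....#
generation 12 is .#.#.#.....#, still not uniform .

no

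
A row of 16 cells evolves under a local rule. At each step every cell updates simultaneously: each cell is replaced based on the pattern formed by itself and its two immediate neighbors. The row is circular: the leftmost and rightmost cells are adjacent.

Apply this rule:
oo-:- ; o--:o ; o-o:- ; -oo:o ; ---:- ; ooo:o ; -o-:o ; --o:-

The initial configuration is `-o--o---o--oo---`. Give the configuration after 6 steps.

-oo-oo--oo-o-o--
-o--o-o-o--o-oo-
-oo-o-o-oo-o-o-o
-o--o-o-o--o-o-o
-oo-o-o-oo-o-o-o  (repeats step 3; period 2)
step 6: -o--o-o-o--o-o-o

-o--o-o-o--o-o-o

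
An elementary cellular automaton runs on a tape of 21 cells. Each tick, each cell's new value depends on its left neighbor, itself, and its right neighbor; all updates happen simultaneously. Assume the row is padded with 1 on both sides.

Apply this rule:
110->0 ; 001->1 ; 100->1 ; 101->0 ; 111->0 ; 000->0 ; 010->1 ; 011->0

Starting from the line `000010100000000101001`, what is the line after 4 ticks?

101110100011000100010

100110110000001101110
011000001000010000000
000100011100111000001
101110100011000100010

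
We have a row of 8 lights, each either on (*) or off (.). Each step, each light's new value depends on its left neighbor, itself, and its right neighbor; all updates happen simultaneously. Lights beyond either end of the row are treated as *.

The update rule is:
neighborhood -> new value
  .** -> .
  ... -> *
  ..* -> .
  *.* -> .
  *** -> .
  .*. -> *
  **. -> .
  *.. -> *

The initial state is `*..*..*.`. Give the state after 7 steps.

*****.*.

.*.**.*.
.*....*.
.****.*.
......*.
*****.*.
......*.  (repeats step 4; period 2)
step 7: *****.*.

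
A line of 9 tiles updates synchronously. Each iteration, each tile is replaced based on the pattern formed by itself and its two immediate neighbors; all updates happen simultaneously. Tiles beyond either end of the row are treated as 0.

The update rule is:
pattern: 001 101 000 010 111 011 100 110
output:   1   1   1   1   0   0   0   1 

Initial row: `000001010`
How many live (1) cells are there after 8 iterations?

1

111111110
000000010
111111110  (repeats iteration 1; period 2)
iteration 8: 000000010
count of 1: 1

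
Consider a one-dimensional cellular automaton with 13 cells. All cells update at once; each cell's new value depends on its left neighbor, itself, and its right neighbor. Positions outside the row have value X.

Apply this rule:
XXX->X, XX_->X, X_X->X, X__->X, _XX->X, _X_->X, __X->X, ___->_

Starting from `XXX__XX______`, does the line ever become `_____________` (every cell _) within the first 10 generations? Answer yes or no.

no

XXXXXXXX____X
XXXXXXXXX__XX
XXXXXXXXXXXXX
XXXXXXXXXXXXX  (fixed point — unchanged through generation 10)
generation 10 is XXXXXXXXXXXXX, still not uniform _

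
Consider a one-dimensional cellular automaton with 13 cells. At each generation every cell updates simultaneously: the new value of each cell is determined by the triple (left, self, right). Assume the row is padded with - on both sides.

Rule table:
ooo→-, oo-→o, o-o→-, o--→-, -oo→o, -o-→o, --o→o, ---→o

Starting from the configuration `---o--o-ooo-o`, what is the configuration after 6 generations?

generation 1: oooo-oo-o-o-o
generation 2: o--o-oo-o-o-o
generation 3: o-oo-oo-o-o-o
generation 4: o-oo-oo-o-o-o  (fixed point — unchanged through generation 6)

o-oo-oo-o-o-o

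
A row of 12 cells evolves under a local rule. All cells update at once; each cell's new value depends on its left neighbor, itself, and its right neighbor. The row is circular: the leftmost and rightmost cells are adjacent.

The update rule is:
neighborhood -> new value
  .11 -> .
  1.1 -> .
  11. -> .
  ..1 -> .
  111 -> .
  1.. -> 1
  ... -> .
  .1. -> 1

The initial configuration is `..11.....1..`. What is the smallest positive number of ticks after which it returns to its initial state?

12

....1....11.
....11.....1
1.....1....1
.1....11....
.11.....1...
...1....11..
...11.....1.
.....1....11
1....11.....
11.....1....
..1....11...
..11.....1..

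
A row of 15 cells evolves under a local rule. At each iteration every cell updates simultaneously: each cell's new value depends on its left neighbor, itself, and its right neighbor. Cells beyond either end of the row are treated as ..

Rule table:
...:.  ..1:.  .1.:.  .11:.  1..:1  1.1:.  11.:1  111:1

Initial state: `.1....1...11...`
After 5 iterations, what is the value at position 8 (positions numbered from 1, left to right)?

iteration 1: ..1....1...11..
iteration 2: ...1....1...11.
iteration 3: ....1....1...11
iteration 4: .....1....1...1
iteration 5: ......1....1...
position 8 holds .

.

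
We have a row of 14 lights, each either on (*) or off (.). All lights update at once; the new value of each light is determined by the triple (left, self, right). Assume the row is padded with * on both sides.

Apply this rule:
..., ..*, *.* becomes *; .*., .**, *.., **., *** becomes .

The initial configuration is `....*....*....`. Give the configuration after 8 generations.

*..*....*...*.

.***..***..***
*....*....*...
..***..***..**
.*....*....*..
*..***..***..*
..*....*....*.
.*..***..***.*
*..*....*...*.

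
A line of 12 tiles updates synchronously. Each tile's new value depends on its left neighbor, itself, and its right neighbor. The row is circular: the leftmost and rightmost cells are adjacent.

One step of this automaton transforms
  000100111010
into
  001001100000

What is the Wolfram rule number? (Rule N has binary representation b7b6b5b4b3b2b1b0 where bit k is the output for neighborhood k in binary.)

position 7: 111 → 0  (bit 7 = 0)
position 8: 110 → 0  (bit 6 = 0)
position 9: 101 → 0  (bit 5 = 0)
position 4: 100 → 0  (bit 4 = 0)
position 6: 011 → 1  (bit 3 = 1)
position 3: 010 → 0  (bit 2 = 0)
position 2: 001 → 1  (bit 1 = 1)
position 0: 000 → 0  (bit 0 = 0)
bits b7..b0 = 00001010 = 10

10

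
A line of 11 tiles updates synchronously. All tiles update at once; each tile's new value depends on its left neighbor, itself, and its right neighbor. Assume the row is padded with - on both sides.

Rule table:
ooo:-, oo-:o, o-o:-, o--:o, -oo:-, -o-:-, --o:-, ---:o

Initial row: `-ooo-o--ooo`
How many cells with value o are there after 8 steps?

---o--o---o
oo--o--oo--
-oo--o--ooo
--oo--o---o
o--oo--oo--
-o--oo--ooo
--o--oo---o
o--o--ooo--
count of o: 5

5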